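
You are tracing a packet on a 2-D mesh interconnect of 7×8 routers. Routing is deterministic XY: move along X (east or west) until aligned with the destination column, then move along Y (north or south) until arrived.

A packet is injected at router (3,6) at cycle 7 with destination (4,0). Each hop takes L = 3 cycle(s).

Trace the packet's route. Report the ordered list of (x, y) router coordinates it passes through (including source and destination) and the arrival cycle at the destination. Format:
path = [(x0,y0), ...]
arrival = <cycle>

path = [(3,6), (4,6), (4,5), (4,4), (4,3), (4,2), (4,1), (4,0)]
arrival = 28

  0. router=(3,6) cycle=7 (inject)
  1. router=(4,6) cycle=10 dir=E
  2. router=(4,5) cycle=13 dir=S
  3. router=(4,4) cycle=16 dir=S
  4. router=(4,3) cycle=19 dir=S
  5. router=(4,2) cycle=22 dir=S
  6. router=(4,1) cycle=25 dir=S
  7. router=(4,0) cycle=28 dir=S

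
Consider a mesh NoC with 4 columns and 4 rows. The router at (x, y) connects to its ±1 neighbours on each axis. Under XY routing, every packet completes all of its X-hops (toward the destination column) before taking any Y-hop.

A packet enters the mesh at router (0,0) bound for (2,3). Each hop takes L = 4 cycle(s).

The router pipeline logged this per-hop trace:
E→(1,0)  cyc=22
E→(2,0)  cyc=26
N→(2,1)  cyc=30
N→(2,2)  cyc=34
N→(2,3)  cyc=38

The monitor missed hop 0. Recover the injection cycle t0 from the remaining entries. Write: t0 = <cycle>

At hop 1 the cycle is 22; in general cyc_k = t0 + kL.
Subtract one hop: t0 = 22 − 4 = 18.

t0 = 18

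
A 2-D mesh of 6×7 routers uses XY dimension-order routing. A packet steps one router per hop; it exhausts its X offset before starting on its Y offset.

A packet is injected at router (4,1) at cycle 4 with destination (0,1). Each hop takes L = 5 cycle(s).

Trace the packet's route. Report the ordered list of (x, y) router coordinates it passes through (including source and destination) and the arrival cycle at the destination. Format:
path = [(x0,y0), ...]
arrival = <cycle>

path = [(4,1), (3,1), (2,1), (1,1), (0,1)]
arrival = 24

#0 — 4,1 | c4
#1 — 3,1 | c9 | W
#2 — 2,1 | c14 | W
#3 — 1,1 | c19 | W
#4 — 0,1 | c24 | W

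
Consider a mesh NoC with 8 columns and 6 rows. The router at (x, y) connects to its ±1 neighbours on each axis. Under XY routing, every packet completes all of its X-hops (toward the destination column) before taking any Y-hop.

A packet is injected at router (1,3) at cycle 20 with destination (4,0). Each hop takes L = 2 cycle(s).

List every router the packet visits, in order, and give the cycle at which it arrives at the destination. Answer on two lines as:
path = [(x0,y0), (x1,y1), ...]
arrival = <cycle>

path = [(1,3), (2,3), (3,3), (4,3), (4,2), (4,1), (4,0)]
arrival = 32

  0. router=(1,3) cycle=20 (inject)
  1. router=(2,3) cycle=22 dir=E
  2. router=(3,3) cycle=24 dir=E
  3. router=(4,3) cycle=26 dir=E
  4. router=(4,2) cycle=28 dir=S
  5. router=(4,1) cycle=30 dir=S
  6. router=(4,0) cycle=32 dir=S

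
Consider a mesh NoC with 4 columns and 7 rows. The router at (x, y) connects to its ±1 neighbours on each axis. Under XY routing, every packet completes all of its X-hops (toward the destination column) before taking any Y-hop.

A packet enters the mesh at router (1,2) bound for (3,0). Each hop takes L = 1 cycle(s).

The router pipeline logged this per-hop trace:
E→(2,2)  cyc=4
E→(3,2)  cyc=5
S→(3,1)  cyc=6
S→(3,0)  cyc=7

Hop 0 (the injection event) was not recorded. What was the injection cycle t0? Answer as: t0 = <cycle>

t0 = 3

Hop 1 reached at cycle 4; hop k is at t0 + k·L.
Subtract one hop: t0 = 4 − 1 = 3.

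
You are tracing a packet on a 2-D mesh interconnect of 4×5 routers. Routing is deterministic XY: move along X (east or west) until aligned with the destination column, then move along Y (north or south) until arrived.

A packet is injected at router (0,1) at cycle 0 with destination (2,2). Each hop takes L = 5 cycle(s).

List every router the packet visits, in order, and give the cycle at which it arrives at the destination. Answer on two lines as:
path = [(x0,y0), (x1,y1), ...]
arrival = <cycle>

path = [(0,1), (1,1), (2,1), (2,2)]
arrival = 15

  0. router=(0,1) cycle=0 (inject)
  1. router=(1,1) cycle=5 dir=E
  2. router=(2,1) cycle=10 dir=E
  3. router=(2,2) cycle=15 dir=N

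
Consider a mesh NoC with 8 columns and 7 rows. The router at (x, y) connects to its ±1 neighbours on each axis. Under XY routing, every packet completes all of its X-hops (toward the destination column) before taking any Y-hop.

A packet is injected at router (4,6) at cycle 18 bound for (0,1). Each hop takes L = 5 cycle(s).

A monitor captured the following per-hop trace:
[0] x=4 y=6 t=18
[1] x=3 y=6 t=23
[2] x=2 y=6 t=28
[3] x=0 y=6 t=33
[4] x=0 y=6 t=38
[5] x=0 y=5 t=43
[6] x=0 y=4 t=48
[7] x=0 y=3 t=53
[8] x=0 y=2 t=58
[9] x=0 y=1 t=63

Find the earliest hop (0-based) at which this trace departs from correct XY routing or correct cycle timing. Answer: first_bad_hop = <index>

hop 1: step (-1,+0), +5 cyc — ok
hop 2: step (-1,+0), +5 cyc — ok
hop 3: step (-2,+0), +5 cyc — BAD: non-unit step

first_bad_hop = 3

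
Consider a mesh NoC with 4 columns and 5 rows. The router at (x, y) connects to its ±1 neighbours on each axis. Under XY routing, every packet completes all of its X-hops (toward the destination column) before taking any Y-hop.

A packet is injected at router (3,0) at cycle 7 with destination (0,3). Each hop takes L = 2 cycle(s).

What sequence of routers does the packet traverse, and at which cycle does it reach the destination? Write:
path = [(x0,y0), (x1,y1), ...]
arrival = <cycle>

path = [(3,0), (2,0), (1,0), (0,0), (0,1), (0,2), (0,3)]
arrival = 19

t=7: at (3,0)
t=9: at (2,0) after W
t=11: at (1,0) after W
t=13: at (0,0) after W
t=15: at (0,1) after N
t=17: at (0,2) after N
t=19: at (0,3) after N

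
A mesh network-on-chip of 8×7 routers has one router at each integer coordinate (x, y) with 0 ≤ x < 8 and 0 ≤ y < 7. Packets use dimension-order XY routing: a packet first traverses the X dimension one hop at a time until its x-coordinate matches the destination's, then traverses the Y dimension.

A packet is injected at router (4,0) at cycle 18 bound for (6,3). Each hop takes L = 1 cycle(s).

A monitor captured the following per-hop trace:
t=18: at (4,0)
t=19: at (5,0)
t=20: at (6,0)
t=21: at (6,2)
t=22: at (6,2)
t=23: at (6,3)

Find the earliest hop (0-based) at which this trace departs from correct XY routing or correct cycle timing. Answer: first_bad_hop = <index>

  1: Δx=+1 Δy=+0 Δt=1 [ok]
  2: Δx=+1 Δy=+0 Δt=1 [ok]
  3: Δx=+0 Δy=+2 Δt=1 [BAD: non-unit step]

first_bad_hop = 3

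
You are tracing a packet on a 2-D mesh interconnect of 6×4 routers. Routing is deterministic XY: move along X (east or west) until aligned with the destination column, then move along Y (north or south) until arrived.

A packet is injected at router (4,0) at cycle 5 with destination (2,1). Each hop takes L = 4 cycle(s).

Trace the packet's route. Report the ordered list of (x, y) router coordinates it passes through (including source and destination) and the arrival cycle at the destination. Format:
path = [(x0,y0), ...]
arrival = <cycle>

path = [(4,0), (3,0), (2,0), (2,1)]
arrival = 17

src (4,0)  cyc=5
W→(3,0)  cyc=9
W→(2,0)  cyc=13
N→(2,1)  cyc=17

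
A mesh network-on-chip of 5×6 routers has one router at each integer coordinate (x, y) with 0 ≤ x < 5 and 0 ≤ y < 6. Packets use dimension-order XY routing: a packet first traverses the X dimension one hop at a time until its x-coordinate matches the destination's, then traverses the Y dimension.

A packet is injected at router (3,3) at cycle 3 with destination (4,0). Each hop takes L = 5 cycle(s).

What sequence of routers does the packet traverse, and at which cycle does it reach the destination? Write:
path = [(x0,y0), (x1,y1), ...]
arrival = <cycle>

path = [(3,3), (4,3), (4,2), (4,1), (4,0)]
arrival = 23

  0. router=(3,3) cycle=3 (inject)
  1. router=(4,3) cycle=8 dir=E
  2. router=(4,2) cycle=13 dir=S
  3. router=(4,1) cycle=18 dir=S
  4. router=(4,0) cycle=23 dir=S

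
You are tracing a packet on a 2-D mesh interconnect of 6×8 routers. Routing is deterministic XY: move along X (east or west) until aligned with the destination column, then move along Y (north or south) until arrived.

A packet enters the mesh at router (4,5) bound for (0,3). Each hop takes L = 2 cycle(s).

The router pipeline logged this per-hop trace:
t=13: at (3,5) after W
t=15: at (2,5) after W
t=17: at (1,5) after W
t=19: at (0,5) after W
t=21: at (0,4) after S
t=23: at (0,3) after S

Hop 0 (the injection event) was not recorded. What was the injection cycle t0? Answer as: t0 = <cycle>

The first recorded entry is hop 1 at cycle 13.
So t0 = 13 − 1·2 = 11.

t0 = 11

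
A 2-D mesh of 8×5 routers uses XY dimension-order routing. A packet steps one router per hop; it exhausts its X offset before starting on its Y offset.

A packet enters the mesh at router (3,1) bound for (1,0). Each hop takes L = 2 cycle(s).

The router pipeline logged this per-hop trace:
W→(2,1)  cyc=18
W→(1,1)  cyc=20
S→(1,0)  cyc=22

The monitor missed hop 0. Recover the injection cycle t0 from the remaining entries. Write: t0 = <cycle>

At hop 1 the cycle is 18; in general cyc_k = t0 + kL.
Therefore t0 = 18 − L = 16.

t0 = 16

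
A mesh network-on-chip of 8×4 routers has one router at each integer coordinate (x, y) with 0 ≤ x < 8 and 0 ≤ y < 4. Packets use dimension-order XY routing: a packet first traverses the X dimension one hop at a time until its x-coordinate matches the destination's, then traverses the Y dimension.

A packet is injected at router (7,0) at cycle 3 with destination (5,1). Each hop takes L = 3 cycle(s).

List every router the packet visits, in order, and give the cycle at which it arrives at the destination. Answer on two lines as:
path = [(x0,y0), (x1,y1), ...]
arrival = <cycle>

path = [(7,0), (6,0), (5,0), (5,1)]
arrival = 12

src (7,0)  cyc=3
W→(6,0)  cyc=6
W→(5,0)  cyc=9
N→(5,1)  cyc=12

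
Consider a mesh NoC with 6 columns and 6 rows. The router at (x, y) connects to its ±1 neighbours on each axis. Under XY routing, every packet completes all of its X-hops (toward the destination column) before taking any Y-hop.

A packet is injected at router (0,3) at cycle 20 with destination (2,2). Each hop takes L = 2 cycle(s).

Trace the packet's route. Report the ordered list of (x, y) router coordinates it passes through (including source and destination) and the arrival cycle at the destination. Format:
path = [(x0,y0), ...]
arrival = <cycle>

path = [(0,3), (1,3), (2,3), (2,2)]
arrival = 26

#0 — 0,3 | c20
#1 — 1,3 | c22 | E
#2 — 2,3 | c24 | E
#3 — 2,2 | c26 | S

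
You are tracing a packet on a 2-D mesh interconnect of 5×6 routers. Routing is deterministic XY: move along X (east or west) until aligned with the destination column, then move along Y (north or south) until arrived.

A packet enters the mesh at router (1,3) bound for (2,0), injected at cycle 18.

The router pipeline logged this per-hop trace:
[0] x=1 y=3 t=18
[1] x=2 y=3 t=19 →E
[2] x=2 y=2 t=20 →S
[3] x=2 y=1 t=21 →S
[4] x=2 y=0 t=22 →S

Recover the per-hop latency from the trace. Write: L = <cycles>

L = 1

Between hops 0 and 1 the cycle counter advances 19 − 18 = 1.
One hop costs L cycles, so L = 1.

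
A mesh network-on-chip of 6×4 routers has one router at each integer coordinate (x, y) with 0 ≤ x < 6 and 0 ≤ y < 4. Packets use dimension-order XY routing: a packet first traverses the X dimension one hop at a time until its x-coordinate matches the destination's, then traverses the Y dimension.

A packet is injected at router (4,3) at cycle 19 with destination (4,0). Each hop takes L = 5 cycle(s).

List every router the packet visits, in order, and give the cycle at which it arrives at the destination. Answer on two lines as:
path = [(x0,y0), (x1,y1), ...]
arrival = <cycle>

  0. router=(4,3) cycle=19 (inject)
  1. router=(4,2) cycle=24 dir=S
  2. router=(4,1) cycle=29 dir=S
  3. router=(4,0) cycle=34 dir=S

path = [(4,3), (4,2), (4,1), (4,0)]
arrival = 34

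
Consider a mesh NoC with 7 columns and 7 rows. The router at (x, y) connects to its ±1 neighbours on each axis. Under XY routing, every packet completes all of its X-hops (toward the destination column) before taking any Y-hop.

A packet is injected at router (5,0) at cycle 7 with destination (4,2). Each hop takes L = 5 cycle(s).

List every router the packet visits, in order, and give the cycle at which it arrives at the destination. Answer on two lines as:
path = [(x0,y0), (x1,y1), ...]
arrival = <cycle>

src (5,0)  cyc=7
W→(4,0)  cyc=12
N→(4,1)  cyc=17
N→(4,2)  cyc=22

path = [(5,0), (4,0), (4,1), (4,2)]
arrival = 22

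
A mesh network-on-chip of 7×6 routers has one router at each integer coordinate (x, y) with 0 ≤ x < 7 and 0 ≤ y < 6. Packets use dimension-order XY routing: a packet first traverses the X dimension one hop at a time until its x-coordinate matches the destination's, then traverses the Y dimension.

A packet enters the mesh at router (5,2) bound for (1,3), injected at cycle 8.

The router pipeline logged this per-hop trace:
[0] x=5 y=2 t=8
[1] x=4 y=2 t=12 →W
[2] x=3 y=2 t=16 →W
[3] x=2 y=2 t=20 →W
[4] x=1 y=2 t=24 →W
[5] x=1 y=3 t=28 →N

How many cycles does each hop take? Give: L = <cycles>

From hop 0 (8) to hop 1 (12): +4 cycles.
That increment is L by definition: L = 4.

L = 4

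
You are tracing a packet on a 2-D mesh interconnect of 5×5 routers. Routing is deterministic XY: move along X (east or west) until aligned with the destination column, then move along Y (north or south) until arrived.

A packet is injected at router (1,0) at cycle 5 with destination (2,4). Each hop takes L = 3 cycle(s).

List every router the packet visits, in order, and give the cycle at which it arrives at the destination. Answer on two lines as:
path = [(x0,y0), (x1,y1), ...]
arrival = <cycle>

path = [(1,0), (2,0), (2,1), (2,2), (2,3), (2,4)]
arrival = 20

  0. router=(1,0) cycle=5 (inject)
  1. router=(2,0) cycle=8 dir=E
  2. router=(2,1) cycle=11 dir=N
  3. router=(2,2) cycle=14 dir=N
  4. router=(2,3) cycle=17 dir=N
  5. router=(2,4) cycle=20 dir=N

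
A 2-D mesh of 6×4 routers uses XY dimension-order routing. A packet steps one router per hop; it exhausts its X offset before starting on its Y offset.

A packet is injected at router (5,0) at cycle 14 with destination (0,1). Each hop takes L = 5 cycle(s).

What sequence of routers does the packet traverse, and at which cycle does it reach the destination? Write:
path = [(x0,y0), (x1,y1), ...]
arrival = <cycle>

path = [(5,0), (4,0), (3,0), (2,0), (1,0), (0,0), (0,1)]
arrival = 44

[0] x=5 y=0 t=14
[1] x=4 y=0 t=19 →W
[2] x=3 y=0 t=24 →W
[3] x=2 y=0 t=29 →W
[4] x=1 y=0 t=34 →W
[5] x=0 y=0 t=39 →W
[6] x=0 y=1 t=44 →N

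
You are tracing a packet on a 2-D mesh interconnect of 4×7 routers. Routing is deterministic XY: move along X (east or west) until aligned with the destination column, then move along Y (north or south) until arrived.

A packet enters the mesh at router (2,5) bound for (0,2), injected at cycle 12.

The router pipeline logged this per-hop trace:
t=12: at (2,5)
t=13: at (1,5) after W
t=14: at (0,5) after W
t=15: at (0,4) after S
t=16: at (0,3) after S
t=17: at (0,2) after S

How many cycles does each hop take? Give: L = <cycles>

From hop 0 (12) to hop 1 (13): +1 cycles.
One hop costs L cycles, so L = 1.

L = 1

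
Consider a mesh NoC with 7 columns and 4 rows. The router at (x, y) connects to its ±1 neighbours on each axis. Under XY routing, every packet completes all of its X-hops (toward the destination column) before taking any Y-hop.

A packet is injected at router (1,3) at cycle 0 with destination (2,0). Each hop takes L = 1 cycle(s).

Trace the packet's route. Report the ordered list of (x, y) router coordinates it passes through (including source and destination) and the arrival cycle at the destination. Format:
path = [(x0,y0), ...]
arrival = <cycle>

path = [(1,3), (2,3), (2,2), (2,1), (2,0)]
arrival = 4

[0] x=1 y=3 t=0
[1] x=2 y=3 t=1 →E
[2] x=2 y=2 t=2 →S
[3] x=2 y=1 t=3 →S
[4] x=2 y=0 t=4 →S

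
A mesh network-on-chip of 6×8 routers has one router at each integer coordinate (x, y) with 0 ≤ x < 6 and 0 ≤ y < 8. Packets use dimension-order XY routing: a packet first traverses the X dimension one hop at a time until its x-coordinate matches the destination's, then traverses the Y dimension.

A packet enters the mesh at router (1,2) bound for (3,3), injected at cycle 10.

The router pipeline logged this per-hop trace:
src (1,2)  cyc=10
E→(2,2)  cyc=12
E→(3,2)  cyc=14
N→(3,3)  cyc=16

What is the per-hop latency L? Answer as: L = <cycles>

Δcyc across hop 0→1: 12 − 10 = 2.
That increment is L by definition: L = 2.

L = 2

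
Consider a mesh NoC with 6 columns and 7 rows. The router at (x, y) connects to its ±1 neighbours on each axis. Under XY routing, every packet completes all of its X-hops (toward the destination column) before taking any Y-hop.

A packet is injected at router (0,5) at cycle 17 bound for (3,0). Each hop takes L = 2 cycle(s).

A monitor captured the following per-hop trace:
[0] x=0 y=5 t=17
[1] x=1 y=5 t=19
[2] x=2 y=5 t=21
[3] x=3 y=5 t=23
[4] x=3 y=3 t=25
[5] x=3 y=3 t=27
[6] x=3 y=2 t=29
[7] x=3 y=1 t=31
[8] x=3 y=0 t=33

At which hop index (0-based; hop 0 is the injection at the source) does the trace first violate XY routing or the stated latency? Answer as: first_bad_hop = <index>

check 1→ d=(1,0) cyc+2: ok
check 2→ d=(1,0) cyc+2: ok
check 3→ d=(1,0) cyc+2: ok
check 4→ d=(0,-2) cyc+2: BAD: non-unit step

first_bad_hop = 4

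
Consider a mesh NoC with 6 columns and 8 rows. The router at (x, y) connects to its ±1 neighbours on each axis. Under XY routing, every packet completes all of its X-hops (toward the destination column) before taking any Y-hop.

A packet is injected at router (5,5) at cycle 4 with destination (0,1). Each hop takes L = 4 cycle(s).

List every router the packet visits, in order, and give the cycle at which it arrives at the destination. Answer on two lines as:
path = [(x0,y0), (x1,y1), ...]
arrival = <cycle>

src (5,5)  cyc=4
W→(4,5)  cyc=8
W→(3,5)  cyc=12
W→(2,5)  cyc=16
W→(1,5)  cyc=20
W→(0,5)  cyc=24
S→(0,4)  cyc=28
S→(0,3)  cyc=32
S→(0,2)  cyc=36
S→(0,1)  cyc=40

path = [(5,5), (4,5), (3,5), (2,5), (1,5), (0,5), (0,4), (0,3), (0,2), (0,1)]
arrival = 40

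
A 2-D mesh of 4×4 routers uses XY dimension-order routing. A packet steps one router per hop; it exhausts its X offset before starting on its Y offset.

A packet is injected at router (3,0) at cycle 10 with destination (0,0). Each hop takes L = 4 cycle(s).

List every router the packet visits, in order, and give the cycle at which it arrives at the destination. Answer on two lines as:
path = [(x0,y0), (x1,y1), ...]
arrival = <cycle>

hop 0: (3,0) @ cyc 10
hop 1: (2,0) @ cyc 14  [W]
hop 2: (1,0) @ cyc 18  [W]
hop 3: (0,0) @ cyc 22  [W]

path = [(3,0), (2,0), (1,0), (0,0)]
arrival = 22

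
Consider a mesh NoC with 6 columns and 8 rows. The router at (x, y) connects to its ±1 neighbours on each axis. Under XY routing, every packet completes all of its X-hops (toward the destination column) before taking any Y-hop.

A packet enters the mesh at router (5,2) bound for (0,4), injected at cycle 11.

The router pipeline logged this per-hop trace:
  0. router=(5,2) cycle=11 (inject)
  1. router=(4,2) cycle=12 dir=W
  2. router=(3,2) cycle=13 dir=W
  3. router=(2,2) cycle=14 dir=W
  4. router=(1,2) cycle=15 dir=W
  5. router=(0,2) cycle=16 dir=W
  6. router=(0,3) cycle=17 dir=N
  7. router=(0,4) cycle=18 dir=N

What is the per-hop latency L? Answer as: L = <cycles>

Between hops 0 and 1 the cycle counter advances 12 − 11 = 1.
That increment is L by definition: L = 1.

L = 1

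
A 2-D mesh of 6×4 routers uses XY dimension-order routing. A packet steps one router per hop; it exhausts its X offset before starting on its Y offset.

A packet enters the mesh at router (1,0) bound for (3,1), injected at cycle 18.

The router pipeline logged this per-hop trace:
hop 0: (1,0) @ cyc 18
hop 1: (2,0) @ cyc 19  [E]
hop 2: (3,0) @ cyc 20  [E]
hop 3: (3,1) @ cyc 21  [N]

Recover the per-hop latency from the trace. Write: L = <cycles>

cyc[1] − cyc[0] = 19 − 18 = 1.
Each hop adds L, hence L = 1.

L = 1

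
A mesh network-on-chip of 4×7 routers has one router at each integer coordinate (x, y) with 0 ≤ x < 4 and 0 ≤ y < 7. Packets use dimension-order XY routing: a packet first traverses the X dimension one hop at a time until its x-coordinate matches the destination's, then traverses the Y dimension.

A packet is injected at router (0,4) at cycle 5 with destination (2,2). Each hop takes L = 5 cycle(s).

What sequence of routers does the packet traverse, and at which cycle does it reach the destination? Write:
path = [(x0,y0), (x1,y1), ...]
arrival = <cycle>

path = [(0,4), (1,4), (2,4), (2,3), (2,2)]
arrival = 25

  0. router=(0,4) cycle=5 (inject)
  1. router=(1,4) cycle=10 dir=E
  2. router=(2,4) cycle=15 dir=E
  3. router=(2,3) cycle=20 dir=S
  4. router=(2,2) cycle=25 dir=S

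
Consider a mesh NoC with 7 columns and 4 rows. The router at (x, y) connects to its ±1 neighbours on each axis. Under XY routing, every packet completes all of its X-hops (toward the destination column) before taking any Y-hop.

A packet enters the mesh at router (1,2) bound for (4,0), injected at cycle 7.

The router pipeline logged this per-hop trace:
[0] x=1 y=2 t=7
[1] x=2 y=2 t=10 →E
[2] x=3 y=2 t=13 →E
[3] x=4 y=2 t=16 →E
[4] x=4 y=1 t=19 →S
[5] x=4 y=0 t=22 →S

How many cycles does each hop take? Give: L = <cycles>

Between hops 0 and 1 the cycle counter advances 10 − 7 = 3.
One hop costs L cycles, so L = 3.

L = 3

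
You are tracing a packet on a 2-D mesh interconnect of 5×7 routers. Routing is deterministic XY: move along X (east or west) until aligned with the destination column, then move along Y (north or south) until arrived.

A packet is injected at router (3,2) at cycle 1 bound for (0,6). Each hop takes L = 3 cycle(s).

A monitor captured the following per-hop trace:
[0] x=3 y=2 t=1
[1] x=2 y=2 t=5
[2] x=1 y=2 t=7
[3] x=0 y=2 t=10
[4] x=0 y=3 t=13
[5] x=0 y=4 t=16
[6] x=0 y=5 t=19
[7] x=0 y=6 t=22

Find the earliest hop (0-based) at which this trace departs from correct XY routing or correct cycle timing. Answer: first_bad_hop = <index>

  1: Δx=-1 Δy=+0 Δt=4 [BAD: Δcyc=4≠L]

first_bad_hop = 1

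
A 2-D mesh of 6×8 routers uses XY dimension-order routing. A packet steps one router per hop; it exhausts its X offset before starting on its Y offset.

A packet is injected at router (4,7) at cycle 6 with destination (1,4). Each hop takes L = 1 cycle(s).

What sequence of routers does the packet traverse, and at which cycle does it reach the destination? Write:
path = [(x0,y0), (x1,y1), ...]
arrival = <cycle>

src (4,7)  cyc=6
W→(3,7)  cyc=7
W→(2,7)  cyc=8
W→(1,7)  cyc=9
S→(1,6)  cyc=10
S→(1,5)  cyc=11
S→(1,4)  cyc=12

path = [(4,7), (3,7), (2,7), (1,7), (1,6), (1,5), (1,4)]
arrival = 12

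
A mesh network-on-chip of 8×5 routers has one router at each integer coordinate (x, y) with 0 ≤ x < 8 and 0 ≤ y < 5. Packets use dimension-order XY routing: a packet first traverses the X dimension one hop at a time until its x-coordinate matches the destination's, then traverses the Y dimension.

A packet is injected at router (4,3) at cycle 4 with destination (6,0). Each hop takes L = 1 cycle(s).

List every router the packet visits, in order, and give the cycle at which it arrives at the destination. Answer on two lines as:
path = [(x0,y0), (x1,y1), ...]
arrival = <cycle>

path = [(4,3), (5,3), (6,3), (6,2), (6,1), (6,0)]
arrival = 9

  0. router=(4,3) cycle=4 (inject)
  1. router=(5,3) cycle=5 dir=E
  2. router=(6,3) cycle=6 dir=E
  3. router=(6,2) cycle=7 dir=S
  4. router=(6,1) cycle=8 dir=S
  5. router=(6,0) cycle=9 dir=S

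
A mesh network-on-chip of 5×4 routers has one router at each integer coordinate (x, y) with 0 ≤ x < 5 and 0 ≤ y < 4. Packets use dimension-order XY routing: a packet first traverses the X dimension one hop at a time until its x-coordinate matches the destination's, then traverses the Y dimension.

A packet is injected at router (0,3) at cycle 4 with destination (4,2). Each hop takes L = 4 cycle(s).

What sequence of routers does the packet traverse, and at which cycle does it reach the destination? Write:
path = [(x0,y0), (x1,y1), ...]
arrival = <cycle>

hop 0: (0,3) @ cyc 4
hop 1: (1,3) @ cyc 8  [E]
hop 2: (2,3) @ cyc 12  [E]
hop 3: (3,3) @ cyc 16  [E]
hop 4: (4,3) @ cyc 20  [E]
hop 5: (4,2) @ cyc 24  [S]

path = [(0,3), (1,3), (2,3), (3,3), (4,3), (4,2)]
arrival = 24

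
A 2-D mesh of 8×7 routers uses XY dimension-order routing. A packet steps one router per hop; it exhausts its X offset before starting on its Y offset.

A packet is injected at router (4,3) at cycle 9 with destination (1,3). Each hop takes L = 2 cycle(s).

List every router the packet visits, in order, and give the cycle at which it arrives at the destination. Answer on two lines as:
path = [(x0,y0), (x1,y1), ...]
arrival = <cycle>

[0] x=4 y=3 t=9
[1] x=3 y=3 t=11 →W
[2] x=2 y=3 t=13 →W
[3] x=1 y=3 t=15 →W

path = [(4,3), (3,3), (2,3), (1,3)]
arrival = 15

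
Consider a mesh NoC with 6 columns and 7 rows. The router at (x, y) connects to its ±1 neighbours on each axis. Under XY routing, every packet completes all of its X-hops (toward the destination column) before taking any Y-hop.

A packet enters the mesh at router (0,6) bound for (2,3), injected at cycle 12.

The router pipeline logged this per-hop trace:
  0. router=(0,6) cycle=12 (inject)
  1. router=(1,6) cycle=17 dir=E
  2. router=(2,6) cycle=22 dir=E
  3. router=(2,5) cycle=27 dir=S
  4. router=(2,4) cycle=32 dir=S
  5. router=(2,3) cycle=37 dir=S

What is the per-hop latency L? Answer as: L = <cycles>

Δcyc across hop 0→1: 17 − 12 = 5.
Each hop adds L, hence L = 5.

L = 5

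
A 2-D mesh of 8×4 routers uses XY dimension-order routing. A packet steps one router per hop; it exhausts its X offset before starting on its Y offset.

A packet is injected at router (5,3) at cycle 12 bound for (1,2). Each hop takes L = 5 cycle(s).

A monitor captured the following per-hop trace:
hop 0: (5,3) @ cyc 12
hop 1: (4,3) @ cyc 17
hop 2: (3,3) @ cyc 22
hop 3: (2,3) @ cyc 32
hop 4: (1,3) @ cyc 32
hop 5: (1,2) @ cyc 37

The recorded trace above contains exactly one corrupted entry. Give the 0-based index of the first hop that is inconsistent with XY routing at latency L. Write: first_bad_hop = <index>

first_bad_hop = 3

hop 1: step (-1,+0), +5 cyc — ok
hop 2: step (-1,+0), +5 cyc — ok
hop 3: step (-1,+0), +10 cyc — BAD: Δcyc=10≠L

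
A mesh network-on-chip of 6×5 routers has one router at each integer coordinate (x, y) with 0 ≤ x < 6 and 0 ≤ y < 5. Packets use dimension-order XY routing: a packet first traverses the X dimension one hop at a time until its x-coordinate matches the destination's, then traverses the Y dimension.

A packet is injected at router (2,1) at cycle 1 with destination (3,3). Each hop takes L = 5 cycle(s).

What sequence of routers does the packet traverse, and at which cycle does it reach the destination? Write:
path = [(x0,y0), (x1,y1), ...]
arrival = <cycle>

path = [(2,1), (3,1), (3,2), (3,3)]
arrival = 16

  0. router=(2,1) cycle=1 (inject)
  1. router=(3,1) cycle=6 dir=E
  2. router=(3,2) cycle=11 dir=N
  3. router=(3,3) cycle=16 dir=N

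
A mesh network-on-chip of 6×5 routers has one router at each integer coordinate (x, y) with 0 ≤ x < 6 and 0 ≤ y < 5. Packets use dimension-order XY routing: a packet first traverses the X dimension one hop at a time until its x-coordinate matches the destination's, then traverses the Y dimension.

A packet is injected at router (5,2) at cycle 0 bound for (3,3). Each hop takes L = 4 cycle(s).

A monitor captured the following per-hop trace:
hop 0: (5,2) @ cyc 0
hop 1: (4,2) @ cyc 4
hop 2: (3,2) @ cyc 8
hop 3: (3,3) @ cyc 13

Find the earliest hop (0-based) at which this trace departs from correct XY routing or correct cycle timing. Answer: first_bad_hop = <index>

first_bad_hop = 3

[1] (-1,+0) / 4c ⇒ ok
[2] (-1,+0) / 4c ⇒ ok
[3] (+0,+1) / 5c ⇒ BAD: Δcyc=5≠L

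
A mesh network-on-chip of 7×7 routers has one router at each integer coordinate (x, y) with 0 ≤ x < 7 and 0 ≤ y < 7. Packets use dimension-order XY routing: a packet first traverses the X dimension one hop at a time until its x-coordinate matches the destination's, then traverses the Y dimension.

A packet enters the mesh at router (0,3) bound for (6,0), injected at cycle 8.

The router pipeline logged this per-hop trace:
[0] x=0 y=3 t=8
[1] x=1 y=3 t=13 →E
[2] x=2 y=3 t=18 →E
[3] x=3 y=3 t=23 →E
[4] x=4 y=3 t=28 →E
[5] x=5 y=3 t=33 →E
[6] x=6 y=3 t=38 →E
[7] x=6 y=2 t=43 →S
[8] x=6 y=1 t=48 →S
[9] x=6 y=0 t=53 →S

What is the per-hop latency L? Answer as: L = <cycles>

From hop 0 (8) to hop 1 (13): +5 cycles.
Each hop adds L, hence L = 5.

L = 5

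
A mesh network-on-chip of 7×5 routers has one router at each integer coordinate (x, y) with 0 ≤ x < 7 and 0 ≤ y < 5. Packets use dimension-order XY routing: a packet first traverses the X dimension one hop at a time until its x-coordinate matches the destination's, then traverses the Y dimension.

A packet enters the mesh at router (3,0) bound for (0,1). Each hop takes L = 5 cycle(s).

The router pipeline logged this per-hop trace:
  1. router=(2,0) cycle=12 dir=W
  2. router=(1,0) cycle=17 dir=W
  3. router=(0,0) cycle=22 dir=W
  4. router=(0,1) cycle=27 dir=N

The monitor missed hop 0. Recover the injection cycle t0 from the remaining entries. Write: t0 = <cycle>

At hop 1 the cycle is 12; in general cyc_k = t0 + kL.
Therefore t0 = 12 − L = 7.

t0 = 7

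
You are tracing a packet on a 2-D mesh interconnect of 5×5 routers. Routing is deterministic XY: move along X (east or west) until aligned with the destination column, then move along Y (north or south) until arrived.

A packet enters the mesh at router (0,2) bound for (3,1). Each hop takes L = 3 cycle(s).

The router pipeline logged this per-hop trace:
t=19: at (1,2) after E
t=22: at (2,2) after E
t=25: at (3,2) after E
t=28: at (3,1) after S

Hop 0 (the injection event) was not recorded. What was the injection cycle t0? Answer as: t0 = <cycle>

t0 = 16

Hop 1 reached at cycle 19; hop k is at t0 + k·L.
So t0 = 19 − 1·3 = 16.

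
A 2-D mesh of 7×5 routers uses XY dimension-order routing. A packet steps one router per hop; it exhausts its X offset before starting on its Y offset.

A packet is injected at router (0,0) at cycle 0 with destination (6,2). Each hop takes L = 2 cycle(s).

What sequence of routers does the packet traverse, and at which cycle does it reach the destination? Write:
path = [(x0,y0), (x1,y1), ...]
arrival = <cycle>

  0. router=(0,0) cycle=0 (inject)
  1. router=(1,0) cycle=2 dir=E
  2. router=(2,0) cycle=4 dir=E
  3. router=(3,0) cycle=6 dir=E
  4. router=(4,0) cycle=8 dir=E
  5. router=(5,0) cycle=10 dir=E
  6. router=(6,0) cycle=12 dir=E
  7. router=(6,1) cycle=14 dir=N
  8. router=(6,2) cycle=16 dir=N

path = [(0,0), (1,0), (2,0), (3,0), (4,0), (5,0), (6,0), (6,1), (6,2)]
arrival = 16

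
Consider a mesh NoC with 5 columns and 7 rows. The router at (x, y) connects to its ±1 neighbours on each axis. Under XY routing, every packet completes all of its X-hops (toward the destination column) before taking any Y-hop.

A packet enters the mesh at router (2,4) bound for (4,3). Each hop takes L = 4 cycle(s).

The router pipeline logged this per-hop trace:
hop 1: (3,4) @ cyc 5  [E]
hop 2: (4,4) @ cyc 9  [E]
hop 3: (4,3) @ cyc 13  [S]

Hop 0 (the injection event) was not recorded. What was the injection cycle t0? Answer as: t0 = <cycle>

t0 = 1

cyc[1] = 5 and cyc[k] = t0 + k·L for every k.
Subtract one hop: t0 = 5 − 4 = 1.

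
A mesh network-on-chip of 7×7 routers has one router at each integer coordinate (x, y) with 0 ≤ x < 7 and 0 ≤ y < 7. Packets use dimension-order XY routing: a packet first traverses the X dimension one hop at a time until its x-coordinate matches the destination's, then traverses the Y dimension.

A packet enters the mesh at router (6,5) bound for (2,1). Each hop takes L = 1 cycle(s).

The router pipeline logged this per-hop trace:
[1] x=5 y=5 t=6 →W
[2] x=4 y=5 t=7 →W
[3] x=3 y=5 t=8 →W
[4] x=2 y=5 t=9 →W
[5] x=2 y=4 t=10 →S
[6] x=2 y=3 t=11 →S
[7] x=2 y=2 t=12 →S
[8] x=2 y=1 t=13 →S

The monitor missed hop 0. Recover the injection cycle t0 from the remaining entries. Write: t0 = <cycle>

The first recorded entry is hop 1 at cycle 6.
t0 = cyc[1] − L = 6 − 1 = 5.

t0 = 5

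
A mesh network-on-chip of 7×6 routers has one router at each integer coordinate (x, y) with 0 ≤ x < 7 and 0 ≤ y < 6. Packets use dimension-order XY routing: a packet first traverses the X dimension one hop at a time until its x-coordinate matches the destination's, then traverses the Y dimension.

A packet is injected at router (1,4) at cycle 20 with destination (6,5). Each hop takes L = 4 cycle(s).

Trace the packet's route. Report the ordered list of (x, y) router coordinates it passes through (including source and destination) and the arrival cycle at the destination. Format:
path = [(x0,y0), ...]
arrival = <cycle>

#0 — 1,4 | c20
#1 — 2,4 | c24 | E
#2 — 3,4 | c28 | E
#3 — 4,4 | c32 | E
#4 — 5,4 | c36 | E
#5 — 6,4 | c40 | E
#6 — 6,5 | c44 | N

path = [(1,4), (2,4), (3,4), (4,4), (5,4), (6,4), (6,5)]
arrival = 44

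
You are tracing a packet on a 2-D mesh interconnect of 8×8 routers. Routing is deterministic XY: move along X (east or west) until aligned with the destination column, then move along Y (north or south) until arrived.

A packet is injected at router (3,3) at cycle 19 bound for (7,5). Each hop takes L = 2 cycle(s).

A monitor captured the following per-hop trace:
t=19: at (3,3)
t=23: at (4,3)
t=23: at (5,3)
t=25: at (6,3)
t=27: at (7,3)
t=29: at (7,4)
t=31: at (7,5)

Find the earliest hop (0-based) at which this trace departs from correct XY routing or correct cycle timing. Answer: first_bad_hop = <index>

first_bad_hop = 1

  1: Δx=+1 Δy=+0 Δt=4 [BAD: Δcyc=4≠L]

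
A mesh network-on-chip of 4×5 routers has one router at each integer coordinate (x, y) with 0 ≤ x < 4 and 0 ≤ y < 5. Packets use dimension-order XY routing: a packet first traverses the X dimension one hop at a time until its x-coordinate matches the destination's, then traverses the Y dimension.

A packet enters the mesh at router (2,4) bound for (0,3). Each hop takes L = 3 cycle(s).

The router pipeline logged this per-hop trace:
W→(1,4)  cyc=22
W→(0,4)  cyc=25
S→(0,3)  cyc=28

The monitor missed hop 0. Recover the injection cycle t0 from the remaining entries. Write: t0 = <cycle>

At hop 1 the cycle is 22; in general cyc_k = t0 + kL.
So t0 = 22 − 1·3 = 19.

t0 = 19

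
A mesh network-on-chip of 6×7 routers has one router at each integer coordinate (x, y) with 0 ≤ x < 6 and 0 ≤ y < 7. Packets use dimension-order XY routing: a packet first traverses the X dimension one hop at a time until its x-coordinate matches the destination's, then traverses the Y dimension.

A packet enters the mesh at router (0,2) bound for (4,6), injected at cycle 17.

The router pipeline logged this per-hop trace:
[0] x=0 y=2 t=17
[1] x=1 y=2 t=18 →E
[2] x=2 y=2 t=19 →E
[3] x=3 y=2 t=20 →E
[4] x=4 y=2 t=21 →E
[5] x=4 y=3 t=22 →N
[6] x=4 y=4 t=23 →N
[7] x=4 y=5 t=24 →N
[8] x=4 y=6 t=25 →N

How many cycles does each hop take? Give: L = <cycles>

L = 1

Δcyc across hop 0→1: 18 − 17 = 1.
Per-hop latency L = Δcyc = 1.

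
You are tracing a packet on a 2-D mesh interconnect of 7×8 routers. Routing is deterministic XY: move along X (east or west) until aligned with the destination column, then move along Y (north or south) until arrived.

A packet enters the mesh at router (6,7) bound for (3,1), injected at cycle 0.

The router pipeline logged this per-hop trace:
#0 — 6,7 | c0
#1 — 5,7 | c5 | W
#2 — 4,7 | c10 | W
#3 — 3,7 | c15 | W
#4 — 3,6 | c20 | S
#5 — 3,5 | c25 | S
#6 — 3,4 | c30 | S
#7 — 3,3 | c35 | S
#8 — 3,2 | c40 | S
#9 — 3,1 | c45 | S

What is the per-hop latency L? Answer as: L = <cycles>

L = 5

From hop 0 (0) to hop 1 (5): +5 cycles.
That increment is L by definition: L = 5.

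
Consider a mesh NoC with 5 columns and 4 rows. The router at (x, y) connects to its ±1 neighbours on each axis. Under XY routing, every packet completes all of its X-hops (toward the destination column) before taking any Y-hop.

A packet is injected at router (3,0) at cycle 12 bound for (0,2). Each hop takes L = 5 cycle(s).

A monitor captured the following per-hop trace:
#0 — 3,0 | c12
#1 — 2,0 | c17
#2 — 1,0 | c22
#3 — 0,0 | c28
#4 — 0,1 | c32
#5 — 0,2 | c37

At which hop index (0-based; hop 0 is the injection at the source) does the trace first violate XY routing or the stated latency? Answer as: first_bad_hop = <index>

first_bad_hop = 3

[1] (-1,+0) / 5c ⇒ ok
[2] (-1,+0) / 5c ⇒ ok
[3] (-1,+0) / 6c ⇒ BAD: Δcyc=6≠L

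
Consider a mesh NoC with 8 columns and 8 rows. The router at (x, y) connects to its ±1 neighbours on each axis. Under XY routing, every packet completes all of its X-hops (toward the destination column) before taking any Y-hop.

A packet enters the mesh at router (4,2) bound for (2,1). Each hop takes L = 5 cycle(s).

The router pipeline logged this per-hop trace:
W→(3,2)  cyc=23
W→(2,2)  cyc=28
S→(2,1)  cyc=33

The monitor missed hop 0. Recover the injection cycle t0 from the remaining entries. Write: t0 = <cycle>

t0 = 18

At hop 1 the cycle is 23; in general cyc_k = t0 + kL.
t0 = cyc[1] − L = 23 − 5 = 18.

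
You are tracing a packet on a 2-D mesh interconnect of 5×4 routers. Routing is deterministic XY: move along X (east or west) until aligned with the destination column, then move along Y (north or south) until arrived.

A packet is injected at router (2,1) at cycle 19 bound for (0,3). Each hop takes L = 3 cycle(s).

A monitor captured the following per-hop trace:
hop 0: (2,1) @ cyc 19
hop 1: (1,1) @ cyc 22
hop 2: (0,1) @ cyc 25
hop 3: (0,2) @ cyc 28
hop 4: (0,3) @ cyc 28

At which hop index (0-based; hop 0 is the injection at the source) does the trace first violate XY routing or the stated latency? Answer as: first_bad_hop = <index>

first_bad_hop = 4

hop 1: step (-1,+0), +3 cyc — ok
hop 2: step (-1,+0), +3 cyc — ok
hop 3: step (+0,+1), +3 cyc — ok
hop 4: step (+0,+1), +0 cyc — BAD: Δcyc=0≠L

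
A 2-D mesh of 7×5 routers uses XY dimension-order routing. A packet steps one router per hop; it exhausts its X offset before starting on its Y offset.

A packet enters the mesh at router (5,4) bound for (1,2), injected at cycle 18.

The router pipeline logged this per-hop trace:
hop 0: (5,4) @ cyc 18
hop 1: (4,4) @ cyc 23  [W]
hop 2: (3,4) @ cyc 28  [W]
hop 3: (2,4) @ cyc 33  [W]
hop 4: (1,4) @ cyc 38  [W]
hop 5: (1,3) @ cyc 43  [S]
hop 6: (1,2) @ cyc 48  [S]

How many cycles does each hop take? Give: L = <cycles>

cyc[1] − cyc[0] = 23 − 18 = 5.
Per-hop latency L = Δcyc = 5.

L = 5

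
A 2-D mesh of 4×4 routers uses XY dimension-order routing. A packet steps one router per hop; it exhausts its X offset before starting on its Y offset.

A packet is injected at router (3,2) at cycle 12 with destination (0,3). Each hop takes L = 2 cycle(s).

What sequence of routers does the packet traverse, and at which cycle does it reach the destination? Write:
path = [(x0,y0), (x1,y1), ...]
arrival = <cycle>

path = [(3,2), (2,2), (1,2), (0,2), (0,3)]
arrival = 20

src (3,2)  cyc=12
W→(2,2)  cyc=14
W→(1,2)  cyc=16
W→(0,2)  cyc=18
N→(0,3)  cyc=20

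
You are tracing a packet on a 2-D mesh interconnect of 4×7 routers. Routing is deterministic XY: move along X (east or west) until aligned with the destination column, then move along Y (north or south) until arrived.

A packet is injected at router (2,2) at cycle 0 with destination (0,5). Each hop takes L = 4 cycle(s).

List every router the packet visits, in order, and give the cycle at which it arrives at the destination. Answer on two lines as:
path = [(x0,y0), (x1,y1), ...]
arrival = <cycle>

[0] x=2 y=2 t=0
[1] x=1 y=2 t=4 →W
[2] x=0 y=2 t=8 →W
[3] x=0 y=3 t=12 →N
[4] x=0 y=4 t=16 →N
[5] x=0 y=5 t=20 →N

path = [(2,2), (1,2), (0,2), (0,3), (0,4), (0,5)]
arrival = 20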